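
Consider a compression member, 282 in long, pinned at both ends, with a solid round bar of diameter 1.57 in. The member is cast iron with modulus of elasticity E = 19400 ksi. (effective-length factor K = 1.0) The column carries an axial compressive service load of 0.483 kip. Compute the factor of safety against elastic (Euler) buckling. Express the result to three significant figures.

n ≈ 1.49

I = πd⁴/64 = π×1.57⁴/64 = 0.2982 in⁴
Effective length L_e = K·L = 1 × 282 = 282.0 in
P_cr = π²EI / L_e² = π² × 19400×10³ × 0.2982 / 282.0² = 718.1 lb
Factor of safety n = P_cr / P = 0.71808 / 0.483 = 1.49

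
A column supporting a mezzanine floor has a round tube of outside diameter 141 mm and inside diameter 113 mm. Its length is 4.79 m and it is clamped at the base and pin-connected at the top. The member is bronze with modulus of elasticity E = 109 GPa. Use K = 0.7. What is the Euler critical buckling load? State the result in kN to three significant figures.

d_o = 141 mm, d_i = 113 mm
I = π(d_o⁴ − d_i⁴)/64 = π(141⁴ − 113.0⁴)/64 = 1.140×10^7 mm⁴
I = 1.140×10^7 mm⁴ = 1.140×10^-5 m⁴
Effective length L_e = K·L = 0.7 × 4.79 = 3.353 m
P_cr = π²EI / L_e² = π² × 109×10⁹ × 1.140×10^-5 / 3.353² = 1.091×10^6 N

P_cr ≈ 1090 kN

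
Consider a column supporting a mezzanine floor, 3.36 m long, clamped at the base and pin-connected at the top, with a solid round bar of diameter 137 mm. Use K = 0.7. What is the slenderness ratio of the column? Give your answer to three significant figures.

For a solid circle r = d/4 = 137/4 = 34.25 mm
L_e = K·L = 0.7 × 3.36 m = 2.352 m = 2352.0 mm
λ = L_e / r_min = 2352.0 / 34.25 = 68.7

λ ≈ 68.7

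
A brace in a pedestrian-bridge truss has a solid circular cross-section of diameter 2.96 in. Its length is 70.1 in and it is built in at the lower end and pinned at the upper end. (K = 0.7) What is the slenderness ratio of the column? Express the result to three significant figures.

λ ≈ 66.3

For a solid circle r = d/4 = 2.96/4 = 0.7400 in
L_e = K·L = 0.7 × 70.1 = 49.07 in
λ = L_e / r_min = 49.070 / 0.7400 = 66.3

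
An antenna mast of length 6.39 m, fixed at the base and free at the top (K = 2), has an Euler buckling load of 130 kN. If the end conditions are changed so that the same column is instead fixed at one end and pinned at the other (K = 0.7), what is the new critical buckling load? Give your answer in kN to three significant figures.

P_cr ≈ 1060 kN

P_cr ∝ 1/K², so P_cr,new = P_cr,old × (K_old/K_new)² = 130 × (2/0.7)²
= 130 × 8.163 = 1060 kN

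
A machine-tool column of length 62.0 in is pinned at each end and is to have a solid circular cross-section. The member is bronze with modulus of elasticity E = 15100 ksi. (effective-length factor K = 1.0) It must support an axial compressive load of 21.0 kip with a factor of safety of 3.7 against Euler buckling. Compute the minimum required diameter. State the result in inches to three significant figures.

Required P_cr = n·P = 3.7 × 21.0 = 77.70 kip
L_e = K·L = 1 × 62.0 = 62.00 in
Required I = P_cr·L_e²/(π²E) = 7.770×10^4 × 62.00² / (π² × 1.51×10^7) = 2.004 in⁴
Solid circle: I = πd⁴/64  ⇒  d = (64I/π)^(1/4) = (64×2.004/π)^(1/4) = 2.53 in

d ≈ 2.53 in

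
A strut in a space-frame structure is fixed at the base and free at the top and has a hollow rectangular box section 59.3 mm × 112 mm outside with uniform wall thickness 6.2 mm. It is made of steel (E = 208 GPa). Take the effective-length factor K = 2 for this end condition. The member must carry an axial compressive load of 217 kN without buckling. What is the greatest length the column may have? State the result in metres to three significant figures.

Inner dimensions: h_i = 112 − 2×6.2 = 99.60 mm, b_i = 59.3 − 2×6.2 = 46.90 mm
Weak-axis I_min = (h_o·b_o³ − h_i·b_i³)/12 with b_o = 59.3, b_i = 46.90 mm (shorter outer/inner sides).
I_min = (112×59.3³ − 99.60×46.90³)/12 = 1.090×10^6 mm⁴
I = 1.090×10^-6 m⁴
At the buckling limit P_cr = P = 2.170×10^5 N
From P_cr = π²EI/(K·L)²:  L = (1/K)·√(π²EI/P_cr) = (1/2)·√(π²×2.08×10^11×1.090×10^-6/2.170×10^5)
L = 1.61 m

L_max ≈ 1.61 m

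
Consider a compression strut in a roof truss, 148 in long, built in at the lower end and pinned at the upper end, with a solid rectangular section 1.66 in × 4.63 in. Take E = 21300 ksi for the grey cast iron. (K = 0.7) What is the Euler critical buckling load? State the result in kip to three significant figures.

P_cr ≈ 34.6 kip

Buckling occurs about the weak axis: I_min = h·b³/12 with b = 1.66 in (the shorter side).
I_min = 4.63×1.66³/12 = 1.765 in⁴
Effective length L_e = K·L = 0.7 × 148 = 103.6 in
P_cr = π²EI / L_e² = π² × 21300×10³ × 1.765 / 103.6² = 3.457×10^4 lb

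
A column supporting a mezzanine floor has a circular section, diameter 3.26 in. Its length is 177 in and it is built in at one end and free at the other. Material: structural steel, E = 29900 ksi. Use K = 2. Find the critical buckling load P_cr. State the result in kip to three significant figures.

I = πd⁴/64 = π×3.26⁴/64 = 5.544 in⁴
Effective length L_e = K·L = 2 × 177 = 354.0 in
P_cr = π²EI / L_e² = π² × 29900×10³ × 5.544 / 354.0² = 1.306×10^4 lb

P_cr ≈ 13.1 kip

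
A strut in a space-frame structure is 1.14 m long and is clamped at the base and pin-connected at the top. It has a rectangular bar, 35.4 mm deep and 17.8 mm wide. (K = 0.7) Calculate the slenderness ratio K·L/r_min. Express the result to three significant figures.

For a rectangle r_min = b/√12 = 17.8/√12 = 5.138 mm
L_e = K·L = 0.7 × 1.14 m = 0.7980 m = 798.00 mm
λ = L_e / r_min = 798.00 / 5.138 = 155

λ ≈ 155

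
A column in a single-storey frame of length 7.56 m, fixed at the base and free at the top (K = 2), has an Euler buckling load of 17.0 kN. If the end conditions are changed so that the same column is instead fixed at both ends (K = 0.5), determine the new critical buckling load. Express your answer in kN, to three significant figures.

P_cr ∝ 1/K², so P_cr,new = P_cr,old × (K_old/K_new)² = 17.0 × (2/0.5)²
= 17.0 × 16.00 = 272 kN

P_cr ≈ 272 kN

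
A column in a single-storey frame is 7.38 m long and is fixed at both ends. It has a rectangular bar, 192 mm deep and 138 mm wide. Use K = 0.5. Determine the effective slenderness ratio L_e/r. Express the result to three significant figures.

λ ≈ 92.6

For a rectangle r_min = b/√12 = 138/√12 = 39.84 mm
L_e = K·L = 0.5 × 7.38 m = 3.690 m = 3690.0 mm
λ = L_e / r_min = 3690.0 / 39.84 = 92.6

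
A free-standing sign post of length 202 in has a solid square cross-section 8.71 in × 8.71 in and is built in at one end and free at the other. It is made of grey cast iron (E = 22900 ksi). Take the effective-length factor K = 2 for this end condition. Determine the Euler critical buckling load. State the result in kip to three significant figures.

P_cr ≈ 664 kip

I = a⁴/12 = 8.71⁴/12 = 479.6 in⁴
Effective length L_e = K·L = 2 × 202 = 404.0 in
P_cr = π²EI / L_e² = π² × 22900×10³ × 479.6 / 404.0² = 6.641×10^5 lb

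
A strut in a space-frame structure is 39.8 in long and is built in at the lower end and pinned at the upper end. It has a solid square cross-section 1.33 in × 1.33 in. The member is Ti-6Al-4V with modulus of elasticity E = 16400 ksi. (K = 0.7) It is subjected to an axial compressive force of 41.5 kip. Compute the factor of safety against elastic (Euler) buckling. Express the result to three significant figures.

I = a⁴/12 = 1.33⁴/12 = 0.2608 in⁴
Effective length L_e = K·L = 0.7 × 39.8 = 27.86 in
P_cr = π²EI / L_e² = π² × 16400×10³ × 0.2608 / 27.86² = 5.438×10^4 lb
Factor of safety n = P_cr / P = 54.376 / 41.5 = 1.31

n ≈ 1.31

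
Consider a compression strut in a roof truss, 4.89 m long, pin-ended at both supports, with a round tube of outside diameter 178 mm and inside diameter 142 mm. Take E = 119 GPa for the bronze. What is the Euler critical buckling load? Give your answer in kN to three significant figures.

d_o = 178 mm, d_i = 142 mm
I = π(d_o⁴ − d_i⁴)/64 = π(178⁴ − 142.0⁴)/64 = 2.932×10^7 mm⁴
I = 2.932×10^7 mm⁴ = 2.932×10^-5 m⁴
Effective length L_e = K·L = 1 × 4.89 = 4.890 m
P_cr = π²EI / L_e² = π² × 119×10⁹ × 2.932×10^-5 / 4.890² = 1.440×10^6 N

P_cr ≈ 1440 kN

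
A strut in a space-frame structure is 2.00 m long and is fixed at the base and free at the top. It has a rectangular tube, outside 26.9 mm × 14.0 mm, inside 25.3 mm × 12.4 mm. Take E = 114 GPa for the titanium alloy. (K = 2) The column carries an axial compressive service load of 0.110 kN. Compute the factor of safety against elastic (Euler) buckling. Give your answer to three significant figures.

Weak-axis I_min = (h_o·b_o³ − h_i·b_i³)/12 with b_o = 14.0, b_i = 12.40 mm (shorter outer/inner sides).
I_min = (26.9×14.0³ − 25.30×12.40³)/12 = 2.131×10^3 mm⁴
I = 2.131×10^3 mm⁴ = 2.131×10^-9 m⁴
Effective length L_e = K·L = 2 × 2.00 = 4.000 m
P_cr = π²EI / L_e² = π² × 114×10⁹ × 2.131×10^-9 / 4.000² = 149.9 N
Factor of safety n = P_cr / P = 0.14988 / 0.110 = 1.36

n ≈ 1.36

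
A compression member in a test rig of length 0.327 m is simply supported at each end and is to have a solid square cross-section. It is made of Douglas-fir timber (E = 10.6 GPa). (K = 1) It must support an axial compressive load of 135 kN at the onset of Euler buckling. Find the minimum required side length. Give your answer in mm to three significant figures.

L_e = K·L = 1 × 0.327 = 0.3270 m
Required I = P_cr·L_e²/(π²E) = 1.350×10^5 × 0.3270² / (π² × 1.06×10^10) = 1.380×10^-7 m⁴
I_req = 1.380×10^5 mm⁴
Solid square: I = a⁴/12  ⇒  a = (12I)^(1/4) = (12×1.380×10^5)^(1/4) = 35.9 mm

a ≈ 35.9 mm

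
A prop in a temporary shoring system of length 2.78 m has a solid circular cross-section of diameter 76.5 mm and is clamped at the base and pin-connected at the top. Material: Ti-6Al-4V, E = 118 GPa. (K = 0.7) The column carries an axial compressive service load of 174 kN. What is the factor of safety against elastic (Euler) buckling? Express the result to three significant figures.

n ≈ 2.97

I = πd⁴/64 = π×76.5⁴/64 = 1.681×10^6 mm⁴
I = 1.681×10^6 mm⁴ = 1.681×10^-6 m⁴
Effective length L_e = K·L = 0.7 × 2.78 = 1.946 m
P_cr = π²EI / L_e² = π² × 118×10⁹ × 1.681×10^-6 / 1.946² = 5.170×10^5 N
Factor of safety n = P_cr / P = 517.03 / 174 = 2.97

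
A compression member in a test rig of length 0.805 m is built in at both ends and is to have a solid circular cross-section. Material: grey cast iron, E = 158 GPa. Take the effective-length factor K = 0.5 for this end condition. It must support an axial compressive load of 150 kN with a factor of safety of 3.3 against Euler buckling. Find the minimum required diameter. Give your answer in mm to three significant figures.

Required P_cr = n·P = 3.3 × 150 = 495.0 kN
L_e = K·L = 0.5 × 0.805 = 0.4025 m
Required I = P_cr·L_e²/(π²E) = 4.950×10^5 × 0.4025² / (π² × 1.58×10^11) = 5.143×10^-8 m⁴
I_req = 5.143×10^4 mm⁴
Solid circle: I = πd⁴/64  ⇒  d = (64I/π)^(1/4) = (64×5.143×10^4/π)^(1/4) = 32.0 mm

d ≈ 32.0 mm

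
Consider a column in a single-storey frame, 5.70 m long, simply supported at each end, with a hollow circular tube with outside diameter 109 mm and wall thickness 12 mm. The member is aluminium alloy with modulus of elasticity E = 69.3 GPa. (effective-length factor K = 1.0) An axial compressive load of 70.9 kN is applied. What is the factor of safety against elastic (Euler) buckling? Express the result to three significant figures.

n ≈ 1.30

Inner diameter d_i = 109 − 2×12 = 85.00 mm
I = π(d_o⁴ − d_i⁴)/64 = π(109⁴ − 85.00⁴)/64 = 4.367×10^6 mm⁴
I = 4.367×10^6 mm⁴ = 4.367×10^-6 m⁴
Effective length L_e = K·L = 1 × 5.70 = 5.700 m
P_cr = π²EI / L_e² = π² × 69.3×10⁹ × 4.367×10^-6 / 5.700² = 9.193×10^4 N
Factor of safety n = P_cr / P = 91.925 / 70.9 = 1.30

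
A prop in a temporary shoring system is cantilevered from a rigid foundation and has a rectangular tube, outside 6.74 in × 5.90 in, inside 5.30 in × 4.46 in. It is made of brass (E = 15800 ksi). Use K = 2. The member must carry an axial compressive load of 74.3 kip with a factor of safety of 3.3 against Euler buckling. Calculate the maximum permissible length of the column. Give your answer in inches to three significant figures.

Weak-axis I_min = (h_o·b_o³ − h_i·b_i³)/12 with b_o = 5.90, b_i = 4.460 in (shorter outer/inner sides).
I_min = (6.74×5.90³ − 5.300×4.460³)/12 = 76.17 in⁴
Required critical load P_cr = n·P = 3.3 × 74.3 = 245.2 kip = 2.452×10^5 lb
From P_cr = π²EI/(K·L)²:  L = (1/K)·√(π²EI/P_cr) = (1/2)·√(π²×1.58×10^7×76.17/2.452×10^5)
L = 110 in

L_max ≈ 110 in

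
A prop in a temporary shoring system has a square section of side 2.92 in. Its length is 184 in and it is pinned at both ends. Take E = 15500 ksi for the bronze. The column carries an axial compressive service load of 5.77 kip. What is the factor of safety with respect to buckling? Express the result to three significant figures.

I = a⁴/12 = 2.92⁴/12 = 6.058 in⁴
Effective length L_e = K·L = 1 × 184 = 184.0 in
P_cr = π²EI / L_e² = π² × 15500×10³ × 6.058 / 184.0² = 2.737×10^4 lb
Factor of safety n = P_cr / P = 27.374 / 5.77 = 4.74

n ≈ 4.74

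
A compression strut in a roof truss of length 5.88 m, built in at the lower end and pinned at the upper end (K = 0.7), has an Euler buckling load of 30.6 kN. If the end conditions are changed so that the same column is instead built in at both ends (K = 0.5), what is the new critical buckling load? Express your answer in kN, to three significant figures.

P_cr ≈ 60.0 kN

P_cr ∝ 1/K², so P_cr,new = P_cr,old × (K_old/K_new)² = 30.6 × (0.7/0.5)²
= 30.6 × 1.960 = 60.0 kN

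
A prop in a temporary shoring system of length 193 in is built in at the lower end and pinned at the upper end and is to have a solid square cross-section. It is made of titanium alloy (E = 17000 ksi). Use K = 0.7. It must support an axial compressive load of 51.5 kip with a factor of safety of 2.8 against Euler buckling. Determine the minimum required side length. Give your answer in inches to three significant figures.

Required P_cr = n·P = 2.8 × 51.5 = 144.2 kip
L_e = K·L = 0.7 × 193 = 135.1 in
Required I = P_cr·L_e²/(π²E) = 1.442×10^5 × 135.1² / (π² × 1.70×10^7) = 15.69 in⁴
Solid square: I = a⁴/12  ⇒  a = (12I)^(1/4) = (12×15.69)^(1/4) = 3.70 in

a ≈ 3.70 in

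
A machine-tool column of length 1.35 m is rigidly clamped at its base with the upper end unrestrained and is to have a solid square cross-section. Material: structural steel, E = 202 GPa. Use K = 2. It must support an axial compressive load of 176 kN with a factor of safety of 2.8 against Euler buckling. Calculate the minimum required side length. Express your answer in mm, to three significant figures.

a ≈ 68.2 mm

Required P_cr = n·P = 2.8 × 176 = 492.8 kN
L_e = K·L = 2 × 1.35 = 2.700 m
Required I = P_cr·L_e²/(π²E) = 4.928×10^5 × 2.700² / (π² × 2.02×10^11) = 1.802×10^-6 m⁴
I_req = 1.802×10^6 mm⁴
Solid square: I = a⁴/12  ⇒  a = (12I)^(1/4) = (12×1.802×10^6)^(1/4) = 68.2 mm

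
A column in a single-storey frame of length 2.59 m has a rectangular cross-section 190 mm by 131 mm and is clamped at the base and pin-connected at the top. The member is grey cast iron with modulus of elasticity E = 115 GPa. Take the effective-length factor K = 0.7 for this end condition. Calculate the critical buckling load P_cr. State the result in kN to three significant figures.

Buckling occurs about the weak axis: I_min = h·b³/12 with b = 131 mm (the shorter side).
I_min = 190×131³/12 = 3.559×10^7 mm⁴
I = 3.559×10^7 mm⁴ = 3.559×10^-5 m⁴
Effective length L_e = K·L = 0.7 × 2.59 = 1.813 m
P_cr = π²EI / L_e² = π² × 115×10⁹ × 3.559×10^-5 / 1.813² = 1.229×10^7 N

P_cr ≈ 12300 kN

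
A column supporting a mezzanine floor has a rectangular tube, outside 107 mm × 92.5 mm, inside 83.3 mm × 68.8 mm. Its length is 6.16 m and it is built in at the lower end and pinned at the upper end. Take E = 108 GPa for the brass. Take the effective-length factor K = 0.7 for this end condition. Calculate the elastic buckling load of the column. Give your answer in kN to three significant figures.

Weak-axis I_min = (h_o·b_o³ − h_i·b_i³)/12 with b_o = 92.5, b_i = 68.80 mm (shorter outer/inner sides).
I_min = (107×92.5³ − 83.30×68.80³)/12 = 4.796×10^6 mm⁴
I = 4.796×10^6 mm⁴ = 4.796×10^-6 m⁴
Effective length L_e = K·L = 0.7 × 6.16 = 4.312 m
P_cr = π²EI / L_e² = π² × 108×10⁹ × 4.796×10^-6 / 4.312² = 2.750×10^5 N

P_cr ≈ 275 kN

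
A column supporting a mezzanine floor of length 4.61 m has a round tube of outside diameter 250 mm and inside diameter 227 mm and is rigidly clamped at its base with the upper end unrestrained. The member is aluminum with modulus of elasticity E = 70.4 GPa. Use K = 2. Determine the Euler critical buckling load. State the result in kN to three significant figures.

P_cr ≈ 502 kN

d_o = 250 mm, d_i = 227 mm
I = π(d_o⁴ − d_i⁴)/64 = π(250⁴ − 227.0⁴)/64 = 6.141×10^7 mm⁴
I = 6.141×10^7 mm⁴ = 6.141×10^-5 m⁴
Effective length L_e = K·L = 2 × 4.61 = 9.220 m
P_cr = π²EI / L_e² = π² × 70.4×10⁹ × 6.141×10^-5 / 9.220² = 5.019×10^5 N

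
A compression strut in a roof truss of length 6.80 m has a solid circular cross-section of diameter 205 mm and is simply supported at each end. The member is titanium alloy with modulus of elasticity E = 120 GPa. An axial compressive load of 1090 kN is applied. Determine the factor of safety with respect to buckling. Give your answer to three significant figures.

I = πd⁴/64 = π×205⁴/64 = 8.669×10^7 mm⁴
I = 8.669×10^7 mm⁴ = 8.669×10^-5 m⁴
Effective length L_e = K·L = 1 × 6.80 = 6.800 m
P_cr = π²EI / L_e² = π² × 120×10⁹ × 8.669×10^-5 / 6.800² = 2.220×10^6 N
Factor of safety n = P_cr / P = 2220.5 / 1090 = 2.04

n ≈ 2.04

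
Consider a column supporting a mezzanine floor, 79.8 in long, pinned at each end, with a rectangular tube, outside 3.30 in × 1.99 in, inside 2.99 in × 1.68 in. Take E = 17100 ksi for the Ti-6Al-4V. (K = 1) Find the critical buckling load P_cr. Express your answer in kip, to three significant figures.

P_cr ≈ 26.1 kip

Weak-axis I_min = (h_o·b_o³ − h_i·b_i³)/12 with b_o = 1.99, b_i = 1.680 in (shorter outer/inner sides).
I_min = (3.30×1.99³ − 2.990×1.680³)/12 = 0.9857 in⁴
Effective length L_e = K·L = 1 × 79.8 = 79.80 in
P_cr = π²EI / L_e² = π² × 17100×10³ × 0.9857 / 79.80² = 2.612×10^4 lb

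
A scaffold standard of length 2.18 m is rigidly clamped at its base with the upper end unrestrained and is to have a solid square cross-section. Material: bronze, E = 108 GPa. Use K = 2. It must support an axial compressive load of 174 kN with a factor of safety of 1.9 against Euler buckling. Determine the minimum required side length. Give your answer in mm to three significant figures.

a ≈ 91.7 mm

Required P_cr = n·P = 1.9 × 174 = 330.6 kN
L_e = K·L = 2 × 2.18 = 4.360 m
Required I = P_cr·L_e²/(π²E) = 3.306×10^5 × 4.360² / (π² × 1.08×10^11) = 5.896×10^-6 m⁴
I_req = 5.896×10^6 mm⁴
Solid square: I = a⁴/12  ⇒  a = (12I)^(1/4) = (12×5.896×10^6)^(1/4) = 91.7 mm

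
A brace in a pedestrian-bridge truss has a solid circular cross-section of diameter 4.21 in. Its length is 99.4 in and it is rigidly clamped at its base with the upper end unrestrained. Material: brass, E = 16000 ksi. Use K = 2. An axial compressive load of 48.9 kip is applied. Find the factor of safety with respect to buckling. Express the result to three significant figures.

n ≈ 1.26

I = πd⁴/64 = π×4.21⁴/64 = 15.42 in⁴
Effective length L_e = K·L = 2 × 99.4 = 198.8 in
P_cr = π²EI / L_e² = π² × 16000×10³ × 15.42 / 198.8² = 6.161×10^4 lb
Factor of safety n = P_cr / P = 61.615 / 48.9 = 1.26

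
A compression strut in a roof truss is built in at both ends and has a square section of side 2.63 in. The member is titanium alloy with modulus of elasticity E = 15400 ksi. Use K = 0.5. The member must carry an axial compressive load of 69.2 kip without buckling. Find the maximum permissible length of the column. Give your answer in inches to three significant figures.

I = a⁴/12 = 2.63⁴/12 = 3.987 in⁴
At the buckling limit P_cr = P = 6.920×10^4 lb
From P_cr = π²EI/(K·L)²:  L = (1/K)·√(π²EI/P_cr) = (1/0.5)·√(π²×1.54×10^7×3.987/6.920×10^4)
L = 187 in

L_max ≈ 187 in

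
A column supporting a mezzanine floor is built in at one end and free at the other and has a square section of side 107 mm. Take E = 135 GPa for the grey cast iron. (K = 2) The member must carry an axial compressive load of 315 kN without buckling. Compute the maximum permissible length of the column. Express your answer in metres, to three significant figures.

I = a⁴/12 = 107⁴/12 = 1.092×10^7 mm⁴
I = 1.092×10^-5 m⁴
At the buckling limit P_cr = P = 3.150×10^5 N
From P_cr = π²EI/(K·L)²:  L = (1/K)·√(π²EI/P_cr) = (1/2)·√(π²×1.35×10^11×1.092×10^-5/3.150×10^5)
L = 3.40 m

L_max ≈ 3.40 m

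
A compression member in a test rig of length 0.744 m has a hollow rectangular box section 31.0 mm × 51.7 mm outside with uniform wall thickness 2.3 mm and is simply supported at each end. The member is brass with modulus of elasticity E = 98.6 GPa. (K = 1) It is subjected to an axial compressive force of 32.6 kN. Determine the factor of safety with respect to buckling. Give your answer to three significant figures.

Inner dimensions: h_i = 51.7 − 2×2.3 = 47.10 mm, b_i = 31.0 − 2×2.3 = 26.40 mm
Weak-axis I_min = (h_o·b_o³ − h_i·b_i³)/12 with b_o = 31.0, b_i = 26.40 mm (shorter outer/inner sides).
I_min = (51.7×31.0³ − 47.10×26.40³)/12 = 5.613×10^4 mm⁴
I = 5.613×10^4 mm⁴ = 5.613×10^-8 m⁴
Effective length L_e = K·L = 1 × 0.744 = 0.7440 m
P_cr = π²EI / L_e² = π² × 98.6×10⁹ × 5.613×10^-8 / 0.7440² = 9.868×10^4 N
Factor of safety n = P_cr / P = 98.680 / 32.6 = 3.03

n ≈ 3.03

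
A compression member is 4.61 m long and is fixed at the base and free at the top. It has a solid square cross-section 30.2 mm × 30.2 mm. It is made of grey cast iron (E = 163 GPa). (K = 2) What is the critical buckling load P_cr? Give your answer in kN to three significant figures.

P_cr ≈ 1.31 kN

I = a⁴/12 = 30.2⁴/12 = 6.932×10^4 mm⁴
I = 6.932×10^4 mm⁴ = 6.932×10^-8 m⁴
Effective length L_e = K·L = 2 × 4.61 = 9.220 m
P_cr = π²EI / L_e² = π² × 163×10⁹ × 6.932×10^-8 / 9.220² = 1.312×10^3 N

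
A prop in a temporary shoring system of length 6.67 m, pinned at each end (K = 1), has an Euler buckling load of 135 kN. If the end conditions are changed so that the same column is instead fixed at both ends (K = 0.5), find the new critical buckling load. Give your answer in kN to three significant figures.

P_cr ≈ 540 kN

P_cr ∝ 1/K², so P_cr,new = P_cr,old × (K_old/K_new)² = 135 × (1/0.5)²
= 135 × 4.000 = 540 kN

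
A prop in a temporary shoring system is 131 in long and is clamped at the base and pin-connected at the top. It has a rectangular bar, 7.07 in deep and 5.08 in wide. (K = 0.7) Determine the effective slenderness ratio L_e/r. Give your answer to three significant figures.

For a rectangle r_min = b/√12 = 5.08/√12 = 1.466 in
L_e = K·L = 0.7 × 131 = 91.70 in
λ = L_e / r_min = 91.700 / 1.466 = 62.5

λ ≈ 62.5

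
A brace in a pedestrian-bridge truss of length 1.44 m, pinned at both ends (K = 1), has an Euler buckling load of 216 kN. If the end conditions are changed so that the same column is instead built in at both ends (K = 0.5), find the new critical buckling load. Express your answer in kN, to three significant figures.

P_cr ∝ 1/K², so P_cr,new = P_cr,old × (K_old/K_new)² = 216 × (1/0.5)²
= 216 × 4.000 = 864 kN

P_cr ≈ 864 kN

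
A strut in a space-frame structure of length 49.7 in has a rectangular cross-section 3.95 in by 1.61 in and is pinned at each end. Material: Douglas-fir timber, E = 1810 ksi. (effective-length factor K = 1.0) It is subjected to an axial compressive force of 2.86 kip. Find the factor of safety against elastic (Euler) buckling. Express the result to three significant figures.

Buckling occurs about the weak axis: I_min = h·b³/12 with b = 1.61 in (the shorter side).
I_min = 3.95×1.61³/12 = 1.374 in⁴
Effective length L_e = K·L = 1 × 49.7 = 49.70 in
P_cr = π²EI / L_e² = π² × 1810×10³ × 1.374 / 49.70² = 9.935×10^3 lb
Factor of safety n = P_cr / P = 9.9348 / 2.86 = 3.47

n ≈ 3.47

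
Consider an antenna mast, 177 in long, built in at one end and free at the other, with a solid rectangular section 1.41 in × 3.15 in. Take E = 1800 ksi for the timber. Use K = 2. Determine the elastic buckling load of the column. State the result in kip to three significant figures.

Buckling occurs about the weak axis: I_min = h·b³/12 with b = 1.41 in (the shorter side).
I_min = 3.15×1.41³/12 = 0.7358 in⁴
Effective length L_e = K·L = 2 × 177 = 354.0 in
P_cr = π²EI / L_e² = π² × 1800×10³ × 0.7358 / 354.0² = 104.3 lb

P_cr ≈ 0.104 kip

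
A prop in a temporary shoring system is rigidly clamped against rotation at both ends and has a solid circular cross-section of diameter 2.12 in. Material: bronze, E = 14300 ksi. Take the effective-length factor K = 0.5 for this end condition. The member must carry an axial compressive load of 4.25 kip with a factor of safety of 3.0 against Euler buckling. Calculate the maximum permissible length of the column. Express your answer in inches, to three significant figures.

L_max ≈ 210 in

I = πd⁴/64 = π×2.12⁴/64 = 0.9915 in⁴
Required critical load P_cr = n·P = 3.0 × 4.25 = 12.75 kip = 1.275×10^4 lb
From P_cr = π²EI/(K·L)²:  L = (1/K)·√(π²EI/P_cr) = (1/0.5)·√(π²×1.43×10^7×0.9915/1.275×10^4)
L = 210 in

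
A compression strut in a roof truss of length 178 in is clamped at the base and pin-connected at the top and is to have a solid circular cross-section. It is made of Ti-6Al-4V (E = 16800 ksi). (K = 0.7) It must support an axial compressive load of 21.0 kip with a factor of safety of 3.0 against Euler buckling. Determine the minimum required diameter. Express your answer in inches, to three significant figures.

Required P_cr = n·P = 3.0 × 21.0 = 63.00 kip
L_e = K·L = 0.7 × 178 = 124.6 in
Required I = P_cr·L_e²/(π²E) = 6.300×10^4 × 124.6² / (π² × 1.68×10^7) = 5.899 in⁴
Solid circle: I = πd⁴/64  ⇒  d = (64I/π)^(1/4) = (64×5.899/π)^(1/4) = 3.31 in

d ≈ 3.31 in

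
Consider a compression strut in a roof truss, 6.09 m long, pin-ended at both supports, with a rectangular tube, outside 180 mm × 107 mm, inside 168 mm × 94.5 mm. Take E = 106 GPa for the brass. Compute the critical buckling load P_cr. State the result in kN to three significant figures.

Weak-axis I_min = (h_o·b_o³ − h_i·b_i³)/12 with b_o = 107, b_i = 94.50 mm (shorter outer/inner sides).
I_min = (180×107³ − 168.0×94.50³)/12 = 6.561×10^6 mm⁴
I = 6.561×10^6 mm⁴ = 6.561×10^-6 m⁴
Effective length L_e = K·L = 1 × 6.09 = 6.090 m
P_cr = π²EI / L_e² = π² × 106×10⁹ × 6.561×10^-6 / 6.090² = 1.851×10^5 N

P_cr ≈ 185 kN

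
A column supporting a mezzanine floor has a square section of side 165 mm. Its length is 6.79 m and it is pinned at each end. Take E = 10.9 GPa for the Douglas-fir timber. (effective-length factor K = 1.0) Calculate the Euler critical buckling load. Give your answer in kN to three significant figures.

P_cr ≈ 144 kN

I = a⁴/12 = 165⁴/12 = 6.177×10^7 mm⁴
I = 6.177×10^7 mm⁴ = 6.177×10^-5 m⁴
Effective length L_e = K·L = 1 × 6.79 = 6.790 m
P_cr = π²EI / L_e² = π² × 10.9×10⁹ × 6.177×10^-5 / 6.790² = 1.441×10^5 N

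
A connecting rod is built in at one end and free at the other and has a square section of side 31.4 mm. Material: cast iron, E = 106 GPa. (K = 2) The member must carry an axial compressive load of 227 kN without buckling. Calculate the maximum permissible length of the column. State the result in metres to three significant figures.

L_max ≈ 0.306 m

I = a⁴/12 = 31.4⁴/12 = 8.101×10^4 mm⁴
I = 8.101×10^-8 m⁴
At the buckling limit P_cr = P = 2.270×10^5 N
From P_cr = π²EI/(K·L)²:  L = (1/K)·√(π²EI/P_cr) = (1/2)·√(π²×1.06×10^11×8.101×10^-8/2.270×10^5)
L = 0.306 m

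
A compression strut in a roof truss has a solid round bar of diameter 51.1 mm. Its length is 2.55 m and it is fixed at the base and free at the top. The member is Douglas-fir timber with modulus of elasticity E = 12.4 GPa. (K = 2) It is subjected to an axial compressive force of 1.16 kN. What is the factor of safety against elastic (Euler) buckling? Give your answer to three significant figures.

I = πd⁴/64 = π×51.1⁴/64 = 3.347×10^5 mm⁴
I = 3.347×10^5 mm⁴ = 3.347×10^-7 m⁴
Effective length L_e = K·L = 2 × 2.55 = 5.100 m
P_cr = π²EI / L_e² = π² × 12.4×10⁹ × 3.347×10^-7 / 5.100² = 1.575×10^3 N
Factor of safety n = P_cr / P = 1.5748 / 1.16 = 1.36

n ≈ 1.36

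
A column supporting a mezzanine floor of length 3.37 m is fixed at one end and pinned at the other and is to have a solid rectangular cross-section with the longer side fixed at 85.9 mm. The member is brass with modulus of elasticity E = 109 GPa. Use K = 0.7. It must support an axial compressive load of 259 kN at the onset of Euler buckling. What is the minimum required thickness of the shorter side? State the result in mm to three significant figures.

b ≈ 57.2 mm

L_e = K·L = 0.7 × 3.37 = 2.359 m
Required I = P_cr·L_e²/(π²E) = 2.590×10^5 × 2.359² / (π² × 1.09×10^11) = 1.340×10^-6 m⁴
I_req = 1.340×10^6 mm⁴
Rectangle, weak axis: I_min = h·b³/12 with h = 85.9 mm fixed  ⇒  b = (12I/h)^(1/3) = 57.2 mm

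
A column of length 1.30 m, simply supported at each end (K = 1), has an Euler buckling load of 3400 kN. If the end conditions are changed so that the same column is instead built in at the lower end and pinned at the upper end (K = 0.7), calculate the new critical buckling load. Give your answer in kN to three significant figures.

P_cr ∝ 1/K², so P_cr,new = P_cr,old × (K_old/K_new)² = 3400 × (1/0.7)²
= 3400 × 2.041 = 6940 kN

P_cr ≈ 6940 kN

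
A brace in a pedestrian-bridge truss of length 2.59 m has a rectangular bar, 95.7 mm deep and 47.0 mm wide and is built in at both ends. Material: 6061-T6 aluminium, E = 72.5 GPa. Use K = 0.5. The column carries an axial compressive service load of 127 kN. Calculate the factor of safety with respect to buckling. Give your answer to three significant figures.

n ≈ 2.78

Buckling occurs about the weak axis: I_min = h·b³/12 with b = 47.0 mm (the shorter side).
I_min = 95.7×47.0³/12 = 8.280×10^5 mm⁴
I = 8.280×10^5 mm⁴ = 8.280×10^-7 m⁴
Effective length L_e = K·L = 0.5 × 2.59 = 1.295 m
P_cr = π²EI / L_e² = π² × 72.5×10⁹ × 8.280×10^-7 / 1.295² = 3.533×10^5 N
Factor of safety n = P_cr / P = 353.28 / 127 = 2.78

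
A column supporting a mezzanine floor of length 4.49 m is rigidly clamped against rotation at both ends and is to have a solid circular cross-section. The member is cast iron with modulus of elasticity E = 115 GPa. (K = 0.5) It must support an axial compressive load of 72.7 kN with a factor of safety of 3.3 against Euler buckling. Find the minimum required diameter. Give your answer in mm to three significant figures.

Required P_cr = n·P = 3.3 × 72.7 = 239.9 kN
L_e = K·L = 0.5 × 4.49 = 2.245 m
Required I = P_cr·L_e²/(π²E) = 2.399×10^5 × 2.245² / (π² × 1.15×10^11) = 1.065×10^-6 m⁴
I_req = 1.065×10^6 mm⁴
Solid circle: I = πd⁴/64  ⇒  d = (64I/π)^(1/4) = (64×1.065×10^6/π)^(1/4) = 68.3 mm

d ≈ 68.3 mm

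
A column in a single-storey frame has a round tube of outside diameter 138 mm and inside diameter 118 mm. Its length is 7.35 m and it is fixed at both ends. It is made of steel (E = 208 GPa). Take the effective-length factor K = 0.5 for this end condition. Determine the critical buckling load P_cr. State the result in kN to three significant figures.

d_o = 138 mm, d_i = 118 mm
I = π(d_o⁴ − d_i⁴)/64 = π(138⁴ − 118.0⁴)/64 = 8.286×10^6 mm⁴
I = 8.286×10^6 mm⁴ = 8.286×10^-6 m⁴
Effective length L_e = K·L = 0.5 × 7.35 = 3.675 m
P_cr = π²EI / L_e² = π² × 208×10⁹ × 8.286×10^-6 / 3.675² = 1.259×10^6 N

P_cr ≈ 1260 kN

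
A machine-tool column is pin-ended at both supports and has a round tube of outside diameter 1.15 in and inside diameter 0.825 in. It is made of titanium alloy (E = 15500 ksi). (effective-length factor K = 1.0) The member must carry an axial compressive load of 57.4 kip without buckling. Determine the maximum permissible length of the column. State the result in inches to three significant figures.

d_o = 1.15 in, d_i = 0.825 in
I = π(d_o⁴ − d_i⁴)/64 = π(1.15⁴ − 0.8250⁴)/64 = 6.311×10^-2 in⁴
At the buckling limit P_cr = P = 5.740×10^4 lb
From P_cr = π²EI/(K·L)²:  L = (1/K)·√(π²EI/P_cr) = (1/1)·√(π²×1.55×10^7×6.311×10^-2/5.740×10^4)
L = 13.0 in

L_max ≈ 13.0 in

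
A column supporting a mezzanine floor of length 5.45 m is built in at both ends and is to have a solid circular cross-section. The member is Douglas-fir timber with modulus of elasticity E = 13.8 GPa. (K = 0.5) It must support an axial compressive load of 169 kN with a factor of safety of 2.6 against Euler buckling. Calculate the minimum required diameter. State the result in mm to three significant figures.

d ≈ 149 mm

Required P_cr = n·P = 2.6 × 169 = 439.4 kN
L_e = K·L = 0.5 × 5.45 = 2.725 m
Required I = P_cr·L_e²/(π²E) = 4.394×10^5 × 2.725² / (π² × 1.38×10^10) = 2.396×10^-5 m⁴
I_req = 2.396×10^7 mm⁴
Solid circle: I = πd⁴/64  ⇒  d = (64I/π)^(1/4) = (64×2.396×10^7/π)^(1/4) = 149 mm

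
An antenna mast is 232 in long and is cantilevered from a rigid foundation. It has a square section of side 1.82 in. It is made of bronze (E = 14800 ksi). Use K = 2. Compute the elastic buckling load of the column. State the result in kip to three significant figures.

I = a⁴/12 = 1.82⁴/12 = 0.9143 in⁴
Effective length L_e = K·L = 2 × 232 = 464.0 in
P_cr = π²EI / L_e² = π² × 14800×10³ × 0.9143 / 464.0² = 620.3 lb

P_cr ≈ 0.620 kip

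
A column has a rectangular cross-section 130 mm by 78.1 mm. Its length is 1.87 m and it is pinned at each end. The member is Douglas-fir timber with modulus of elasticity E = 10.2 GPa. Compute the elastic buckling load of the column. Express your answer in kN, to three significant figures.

Buckling occurs about the weak axis: I_min = h·b³/12 with b = 78.1 mm (the shorter side).
I_min = 130×78.1³/12 = 5.161×10^6 mm⁴
I = 5.161×10^6 mm⁴ = 5.161×10^-6 m⁴
Effective length L_e = K·L = 1 × 1.87 = 1.870 m
P_cr = π²EI / L_e² = π² × 10.2×10⁹ × 5.161×10^-6 / 1.870² = 1.486×10^5 N

P_cr ≈ 149 kN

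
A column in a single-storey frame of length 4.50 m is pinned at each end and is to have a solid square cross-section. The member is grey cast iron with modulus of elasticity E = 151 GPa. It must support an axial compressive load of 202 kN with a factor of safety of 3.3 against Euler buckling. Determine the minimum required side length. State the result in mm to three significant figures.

Required P_cr = n·P = 3.3 × 202 = 666.6 kN
L_e = K·L = 1 × 4.50 = 4.500 m
Required I = P_cr·L_e²/(π²E) = 6.666×10^5 × 4.500² / (π² × 1.51×10^11) = 9.058×10^-6 m⁴
I_req = 9.058×10^6 mm⁴
Solid square: I = a⁴/12  ⇒  a = (12I)^(1/4) = (12×9.058×10^6)^(1/4) = 102 mm

a ≈ 102 mm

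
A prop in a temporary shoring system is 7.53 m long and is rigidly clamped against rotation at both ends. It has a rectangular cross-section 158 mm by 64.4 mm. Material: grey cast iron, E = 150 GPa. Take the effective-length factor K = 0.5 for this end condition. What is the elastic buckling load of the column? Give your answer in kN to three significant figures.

Buckling occurs about the weak axis: I_min = h·b³/12 with b = 64.4 mm (the shorter side).
I_min = 158×64.4³/12 = 3.517×10^6 mm⁴
I = 3.517×10^6 mm⁴ = 3.517×10^-6 m⁴
Effective length L_e = K·L = 0.5 × 7.53 = 3.765 m
P_cr = π²EI / L_e² = π² × 150×10⁹ × 3.517×10^-6 / 3.765² = 3.673×10^5 N

P_cr ≈ 367 kN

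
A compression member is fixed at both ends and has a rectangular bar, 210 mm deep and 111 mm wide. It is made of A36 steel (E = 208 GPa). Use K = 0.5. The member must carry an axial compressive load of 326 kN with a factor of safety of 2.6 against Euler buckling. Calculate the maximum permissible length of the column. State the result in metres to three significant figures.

Buckling occurs about the weak axis: I_min = h·b³/12 with b = 111 mm (the shorter side).
I_min = 210×111³/12 = 2.393×10^7 mm⁴
I = 2.393×10^-5 m⁴
Required critical load P_cr = n·P = 2.6 × 326 = 847.6 kN = 8.476×10^5 N
From P_cr = π²EI/(K·L)²:  L = (1/K)·√(π²EI/P_cr) = (1/0.5)·√(π²×2.08×10^11×2.393×10^-5/8.476×10^5)
L = 15.2 m

L_max ≈ 15.2 m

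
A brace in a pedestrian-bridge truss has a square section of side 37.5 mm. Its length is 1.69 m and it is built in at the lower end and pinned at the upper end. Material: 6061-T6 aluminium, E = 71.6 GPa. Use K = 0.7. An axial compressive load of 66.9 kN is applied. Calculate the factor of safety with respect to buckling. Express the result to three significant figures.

n ≈ 1.24

I = a⁴/12 = 37.5⁴/12 = 1.648×10^5 mm⁴
I = 1.648×10^5 mm⁴ = 1.648×10^-7 m⁴
Effective length L_e = K·L = 0.7 × 1.69 = 1.183 m
P_cr = π²EI / L_e² = π² × 71.6×10⁹ × 1.648×10^-7 / 1.183² = 8.321×10^4 N
Factor of safety n = P_cr / P = 83.212 / 66.9 = 1.24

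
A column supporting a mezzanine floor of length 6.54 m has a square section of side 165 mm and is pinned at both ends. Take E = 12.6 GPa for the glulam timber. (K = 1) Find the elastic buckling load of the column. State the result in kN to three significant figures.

P_cr ≈ 180 kN

I = a⁴/12 = 165⁴/12 = 6.177×10^7 mm⁴
I = 6.177×10^7 mm⁴ = 6.177×10^-5 m⁴
Effective length L_e = K·L = 1 × 6.54 = 6.540 m
P_cr = π²EI / L_e² = π² × 12.6×10⁹ × 6.177×10^-5 / 6.540² = 1.796×10^5 N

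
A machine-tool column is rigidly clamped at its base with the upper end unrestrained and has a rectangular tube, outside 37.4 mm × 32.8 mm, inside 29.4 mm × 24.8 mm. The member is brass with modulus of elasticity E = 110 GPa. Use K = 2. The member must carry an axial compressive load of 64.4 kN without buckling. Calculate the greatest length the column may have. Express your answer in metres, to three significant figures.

L_max ≈ 0.553 m

Weak-axis I_min = (h_o·b_o³ − h_i·b_i³)/12 with b_o = 32.8, b_i = 24.80 mm (shorter outer/inner sides).
I_min = (37.4×32.8³ − 29.40×24.80³)/12 = 7.261×10^4 mm⁴
I = 7.261×10^-8 m⁴
At the buckling limit P_cr = P = 6.440×10^4 N
From P_cr = π²EI/(K·L)²:  L = (1/K)·√(π²EI/P_cr) = (1/2)·√(π²×1.10×10^11×7.261×10^-8/6.440×10^4)
L = 0.553 m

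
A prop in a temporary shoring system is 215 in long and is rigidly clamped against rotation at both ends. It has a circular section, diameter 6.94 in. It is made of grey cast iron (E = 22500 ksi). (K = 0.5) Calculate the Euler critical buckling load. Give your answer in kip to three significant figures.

P_cr ≈ 2190 kip

I = πd⁴/64 = π×6.94⁴/64 = 113.9 in⁴
Effective length L_e = K·L = 0.5 × 215 = 107.5 in
P_cr = π²EI / L_e² = π² × 22500×10³ × 113.9 / 107.5² = 2.188×10^6 lb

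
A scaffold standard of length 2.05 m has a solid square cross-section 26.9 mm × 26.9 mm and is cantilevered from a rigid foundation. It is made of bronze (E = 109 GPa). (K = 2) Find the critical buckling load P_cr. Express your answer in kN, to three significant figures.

P_cr ≈ 2.79 kN

I = a⁴/12 = 26.9⁴/12 = 4.363×10^4 mm⁴
I = 4.363×10^4 mm⁴ = 4.363×10^-8 m⁴
Effective length L_e = K·L = 2 × 2.05 = 4.100 m
P_cr = π²EI / L_e² = π² × 109×10⁹ × 4.363×10^-8 / 4.100² = 2.792×10^3 N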